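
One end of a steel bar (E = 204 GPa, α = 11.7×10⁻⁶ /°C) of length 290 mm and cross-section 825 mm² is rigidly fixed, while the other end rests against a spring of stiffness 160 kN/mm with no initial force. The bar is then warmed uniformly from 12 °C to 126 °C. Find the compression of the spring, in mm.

δ ≈ 0.303 mm

Free thermal expansion: δ_free = αΔT L = 11.7×10⁻⁶ × 114 × 290 = 0.3868 mm.
Let P be the compressive force at the spring. The bar shortens elastically by PL/(AE) and the spring compresses by P/k; together these equal δ_free.
So P = δ_free / [L/(AE) + 1/k] = 0.3868 / [ 290/(825×204×10³) + 1/(160×10³) ].
P = 0.3868 / 7.973×10⁻⁶ = 48510 N.
Spring compression = P/k = 48510/(160×10³) = 0.3032 mm.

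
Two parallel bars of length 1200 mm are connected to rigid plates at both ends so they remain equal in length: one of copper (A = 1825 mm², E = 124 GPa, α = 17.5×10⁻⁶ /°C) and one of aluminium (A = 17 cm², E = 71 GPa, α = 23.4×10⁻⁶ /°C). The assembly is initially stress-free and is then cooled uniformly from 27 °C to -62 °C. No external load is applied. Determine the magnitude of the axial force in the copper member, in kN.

P ≈ 41.3 kN (compressive in the copper)

Equilibrium of a rigid end plate with no external load gives equal and opposite internal forces ±P in the two members. Since α_{aluminium} > α_{copper}, cooling drives the aluminium into tension and the copper into compression.
Compatibility of the two members (thermal + elastic change equal): (α₁ − α₂)ΔT = P·[1/(A₁E₁) + 1/(A₂E₂)].
|α₁ − α₂|·ΔT = 5.9×10⁻⁶ × 89 = 0.0005251.
1/(A₁E₁) + 1/(A₂E₂) = 1/(1825×124×10³) + 1/(1700×71×10³) = 1.27×10⁻⁸ N⁻¹.
P = 0.0005251 / 1.27×10⁻⁸ = 41330 N = 41.33 kN.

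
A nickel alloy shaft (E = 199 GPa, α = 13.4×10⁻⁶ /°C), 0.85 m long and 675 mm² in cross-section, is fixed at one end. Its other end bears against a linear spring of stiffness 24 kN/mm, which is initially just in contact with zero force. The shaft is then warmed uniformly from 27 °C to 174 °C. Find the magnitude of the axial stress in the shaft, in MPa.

σ ≈ 51.7 MPa (compressive)

Free thermal expansion: δ_free = αΔT L = 13.4×10⁻⁶ × 147 × 850 = 1.674 mm.
Let P be the compressive force at the spring. The shaft shortens elastically by PL/(AE) and the spring compresses by P/k; together these equal δ_free.
So P = δ_free / [L/(AE) + 1/k] = 1.674 / [ 850/(675×199×10³) + 1/(24×10³) ].
P = 1.674 / 4.799×10⁻⁵ = 34890 N.
σ = P/A = 34890/675 = 51.68 MPa.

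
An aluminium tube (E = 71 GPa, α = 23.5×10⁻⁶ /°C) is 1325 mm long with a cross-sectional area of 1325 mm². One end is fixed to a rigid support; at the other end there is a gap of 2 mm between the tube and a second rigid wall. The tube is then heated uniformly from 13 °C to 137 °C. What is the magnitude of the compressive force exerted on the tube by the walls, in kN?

Unrestrained expansion: δ_free = αΔT L = 23.5×10⁻⁶ × 124 × 1325 = 3.861 mm.
The gap closes (δ_free > 2 mm) and the wall then resists a further 3.861 − 2 = 1.861 mm of expansion.
That suppressed elongation corresponds to σ = E·Δ/L = 71×10³ × 1.861/1325 = 99.72 MPa.
Force on the wall = σA = 99.72 × 1325 mm² = 132.1 kN.

P ≈ 132 kN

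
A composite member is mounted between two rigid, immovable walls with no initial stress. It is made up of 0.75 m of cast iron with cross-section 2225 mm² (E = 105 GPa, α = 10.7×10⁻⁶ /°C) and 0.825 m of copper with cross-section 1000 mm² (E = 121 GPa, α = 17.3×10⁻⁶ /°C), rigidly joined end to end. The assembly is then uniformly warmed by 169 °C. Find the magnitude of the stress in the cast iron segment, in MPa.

With the walls removed the bar would change length by δ_free = Σ αᵢΔT Lᵢ = 10.7×10⁻⁶×169×750 + 17.3×10⁻⁶×169×825 = 3.768 mm.
The rigid supports impose zero overall length change; the single axial force P common to all segments must satisfy P Σ Lᵢ/(AᵢEᵢ) = δ_free.
Σ Lᵢ/(AᵢEᵢ) = 750/(2225×105×10³) + 825/(1000×121×10³) = 1.003×10⁻⁵ mm/N.
P = 3.768 / 1.003×10⁻⁵ = 375800 N = 375.8 kN, compressive.
σ_{cast iron} = P / A = 375800 / 2225 = 168.9 MPa.

σ ≈ 169 MPa (compressive)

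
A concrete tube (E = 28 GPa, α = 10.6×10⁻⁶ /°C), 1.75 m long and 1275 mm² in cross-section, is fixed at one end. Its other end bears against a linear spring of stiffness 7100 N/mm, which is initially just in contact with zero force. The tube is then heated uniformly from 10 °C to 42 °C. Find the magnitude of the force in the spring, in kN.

Free thermal expansion: δ_free = αΔT L = 10.6×10⁻⁶ × 32 × 1750 = 0.5936 mm.
Let P be the compressive force at the spring. The tube shortens elastically by PL/(AE) and the spring compresses by P/k; together these equal δ_free.
P [ L/(AE) + 1/k ] = δ_free → P [ 1750/(1275×28×10³) + 1/(7100) ] = 0.5936.
P = 0.5936 / 0.0001899 = 3126 N.

P ≈ 3.13 kN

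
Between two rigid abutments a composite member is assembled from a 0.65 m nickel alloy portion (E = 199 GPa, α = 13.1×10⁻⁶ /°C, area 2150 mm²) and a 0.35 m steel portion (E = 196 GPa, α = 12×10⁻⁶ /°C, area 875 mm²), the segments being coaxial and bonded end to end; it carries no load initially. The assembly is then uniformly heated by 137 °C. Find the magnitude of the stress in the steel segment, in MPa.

σ ≈ 559 MPa (compressive)

If the supports were absent, the total length change would be Σ αᵢΔT Lᵢ = 13.1×10⁻⁶×137×650 + 12×10⁻⁶×137×350 = 1.742 mm.
Since the ends are fixed, an axial force P builds up, equal in every segment, with P · Σ Lᵢ/(AᵢEᵢ) = δ_free.
Σ Lᵢ/(AᵢEᵢ) = 650/(2150×199×10³) + 350/(875×196×10³) = 3.56×10⁻⁶ mm/N.
P = 1.742 / 3.56×10⁻⁶ = 489300 N = 489.3 kN, compressive.
σ_{steel} = P / A = 489300 / 875 = 559.2 MPa.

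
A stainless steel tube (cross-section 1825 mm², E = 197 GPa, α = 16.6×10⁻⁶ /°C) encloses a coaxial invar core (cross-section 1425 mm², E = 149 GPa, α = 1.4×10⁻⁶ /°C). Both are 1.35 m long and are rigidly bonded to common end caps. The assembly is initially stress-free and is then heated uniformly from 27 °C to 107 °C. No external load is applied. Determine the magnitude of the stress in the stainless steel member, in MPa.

Equilibrium of a rigid end plate with no external load gives equal and opposite internal forces ±P in the two members. Since α_{stainless steel} > α_{invar}, heating drives the stainless steel into compression and the invar into tension.
Compatibility of the two members (thermal + elastic change equal): (α₁ − α₂)ΔT = P·[1/(A₁E₁) + 1/(A₂E₂)].
|α₁ − α₂|·ΔT = 15.2×10⁻⁶ × 80 = 0.001216.
1/(A₁E₁) + 1/(A₂E₂) = 1/(1825×197×10³) + 1/(1425×149×10³) = 7.491×10⁻⁹ N⁻¹.
So P = 0.001216 / 7.491×10⁻⁹ = 162.3 kN.
σ_{stainless steel} = P/A₁ = 162300/1825 = 88.94 MPa, compressive.

σ ≈ 88.9 MPa (compressive)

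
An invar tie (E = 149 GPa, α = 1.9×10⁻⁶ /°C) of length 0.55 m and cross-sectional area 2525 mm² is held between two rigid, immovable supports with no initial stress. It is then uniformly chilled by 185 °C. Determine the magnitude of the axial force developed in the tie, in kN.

The ends cannot move, so σ = EαΔT = 149×10³ × 1.9×10⁻⁶ × 185 = 52.37 MPa.
Then P = σA = 52.37 × 2525 mm² = 132.2 kN, tensile.

P ≈ 132 kN (tensile)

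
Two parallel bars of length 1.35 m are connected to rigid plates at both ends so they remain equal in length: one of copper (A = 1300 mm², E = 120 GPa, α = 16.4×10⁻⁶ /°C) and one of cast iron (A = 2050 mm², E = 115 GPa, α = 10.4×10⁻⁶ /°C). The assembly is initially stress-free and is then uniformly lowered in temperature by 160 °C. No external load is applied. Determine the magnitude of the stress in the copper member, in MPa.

σ ≈ 69.3 MPa (tensile)

Both members must finish at the same length. With the larger α, the copper tends to over-contract; the plates restrain it, putting the copper in tension and the cast iron in compression. With no external load the two internal forces are equal and opposite, magnitude P.
Compatibility of the two members (thermal + elastic change equal): (α₁ − α₂)ΔT = P·[1/(A₁E₁) + 1/(A₂E₂)].
|α₁ − α₂|·ΔT = 6×10⁻⁶ × 160 = 0.00096.
1/(A₁E₁) + 1/(A₂E₂) = 1/(1300×120×10³) + 1/(2050×115×10³) = 1.065×10⁻⁸ N⁻¹.
So P = 0.00096 / 1.065×10⁻⁸ = 90.12 kN.
σ_{copper} = P/A₁ = 90120/1300 = 69.33 MPa, tensile.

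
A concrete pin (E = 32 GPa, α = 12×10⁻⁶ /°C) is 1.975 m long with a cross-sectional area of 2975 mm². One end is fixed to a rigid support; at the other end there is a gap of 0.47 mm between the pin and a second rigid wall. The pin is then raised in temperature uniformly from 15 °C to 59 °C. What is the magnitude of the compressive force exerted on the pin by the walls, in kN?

Free thermal elongation = αΔT L = 12×10⁻⁶ × 44 × 1975 = 1.043 mm.
The gap closes (δ_free > 0.47 mm) and the wall then resists a further 1.043 − 0.47 = 0.5728 mm of expansion.
Compatibility: PL/(AE) = 0.5728 mm, so σ = P/A = E × (0.5728/1975) = 9.281 MPa.
Force on the wall = σA = 9.281 × 2975 mm² = 27.61 kN.

P ≈ 27.6 kN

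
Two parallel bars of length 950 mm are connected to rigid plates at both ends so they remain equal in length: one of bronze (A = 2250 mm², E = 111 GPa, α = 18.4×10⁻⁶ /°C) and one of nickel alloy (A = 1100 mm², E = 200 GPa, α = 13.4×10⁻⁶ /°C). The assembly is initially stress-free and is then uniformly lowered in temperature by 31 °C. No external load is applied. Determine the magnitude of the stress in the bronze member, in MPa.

The bronze has the larger α, so on cooling it would change length more than the nickel alloy if both were free. The rigid plates force a common final length, so the bronze is put into tension and the nickel alloy into compression, with equal and opposite forces P (no external load).
Setting the final lengths equal and cancelling L: (α₁ − α₂)ΔT = P/(A₁E₁) + P/(A₂E₂).
|α₁ − α₂|·ΔT = 5×10⁻⁶ × 31 = 0.000155.
1/(A₁E₁) + 1/(A₂E₂) = 1/(2250×111×10³) + 1/(1100×200×10³) = 8.549×10⁻⁹ N⁻¹.
P = 0.000155 / 8.549×10⁻⁹ = 18130 N = 18.13 kN.
σ_{bronze} = P/A₁ = 18130/2250 = 8.058 MPa, tensile.

σ ≈ 8.06 MPa (tensile)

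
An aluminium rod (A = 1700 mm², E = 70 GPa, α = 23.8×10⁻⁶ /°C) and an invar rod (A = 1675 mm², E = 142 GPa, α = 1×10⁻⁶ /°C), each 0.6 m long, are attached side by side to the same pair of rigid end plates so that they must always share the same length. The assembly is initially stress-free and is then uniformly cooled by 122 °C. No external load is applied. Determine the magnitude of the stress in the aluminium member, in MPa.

The aluminium has the larger α, so on cooling it would change length more than the invar if both were free. The rigid plates force a common final length, so the aluminium is put into tension and the invar into compression, with equal and opposite forces P (no external load).
Setting the final lengths equal and cancelling L: (α₁ − α₂)ΔT = P/(A₁E₁) + P/(A₂E₂).
|α₁ − α₂|·ΔT = 22.8×10⁻⁶ × 122 = 0.002782.
1/(A₁E₁) + 1/(A₂E₂) = 1/(1700×70×10³) + 1/(1675×142×10³) = 1.261×10⁻⁸ N⁻¹.
So P = 0.002782 / 1.261×10⁻⁸ = 220.6 kN.
σ_{aluminium} = P/A₁ = 220600/1700 = 129.8 MPa, tensile.

σ ≈ 130 MPa (tensile)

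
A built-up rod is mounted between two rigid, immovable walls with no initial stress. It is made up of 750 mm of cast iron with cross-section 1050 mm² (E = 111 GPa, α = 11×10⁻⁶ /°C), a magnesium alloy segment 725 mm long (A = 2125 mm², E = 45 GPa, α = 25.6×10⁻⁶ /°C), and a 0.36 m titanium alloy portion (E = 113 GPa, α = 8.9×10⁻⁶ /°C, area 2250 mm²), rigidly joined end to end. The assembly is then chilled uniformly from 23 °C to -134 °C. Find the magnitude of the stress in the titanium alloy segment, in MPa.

σ ≈ 136 MPa (tensile)

Free thermal contraction of the whole bar: Σ αᵢΔT Lᵢ = 11×10⁻⁶×157×750 + 25.6×10⁻⁶×157×725 + 8.9×10⁻⁶×157×360 = 4.712 mm.
The walls prevent any net length change, so an axial force P (same in every segment) develops. Compatibility: P · Σ Lᵢ/(AᵢEᵢ) = δ_free.
The series flexibility is Σ Lᵢ/(AᵢEᵢ) = 750/(1050×111×10³) + 725/(2125×45×10³) + 360/(2250×113×10³) = 1.543×10⁻⁵ mm/N.
P = 4.712 / 1.543×10⁻⁵ = 305300 N = 305.3 kN, tensile.
σ_{titanium alloy} = P / A = 305300 / 2250 = 135.7 MPa.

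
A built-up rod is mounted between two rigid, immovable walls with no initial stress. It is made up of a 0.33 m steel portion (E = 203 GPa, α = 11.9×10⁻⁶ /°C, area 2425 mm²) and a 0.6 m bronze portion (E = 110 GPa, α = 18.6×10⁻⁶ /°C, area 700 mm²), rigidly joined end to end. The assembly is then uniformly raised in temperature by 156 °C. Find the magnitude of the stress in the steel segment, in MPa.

σ ≈ 115 MPa (compressive)

Free thermal expansion of the whole bar: Σ αᵢΔT Lᵢ = 11.9×10⁻⁶×156×330 + 18.6×10⁻⁶×156×600 = 2.354 mm.
The rigid supports impose zero overall length change; the single axial force P common to all segments must satisfy P Σ Lᵢ/(AᵢEᵢ) = δ_free.
The series flexibility is Σ Lᵢ/(AᵢEᵢ) = 330/(2425×203×10³) + 600/(700×110×10³) = 8.463×10⁻⁶ mm/N.
P = 2.354 / 8.463×10⁻⁶ = 278100 N = 278.1 kN, compressive.
σ_{steel} = P / A = 278100 / 2425 = 114.7 MPa.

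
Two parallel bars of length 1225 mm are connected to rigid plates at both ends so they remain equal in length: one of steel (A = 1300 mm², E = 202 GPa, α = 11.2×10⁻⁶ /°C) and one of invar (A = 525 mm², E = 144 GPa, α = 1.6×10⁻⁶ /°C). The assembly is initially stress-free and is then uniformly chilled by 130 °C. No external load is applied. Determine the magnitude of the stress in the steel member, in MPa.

σ ≈ 56.4 MPa (tensile)

Both members must finish at the same length. With the larger α, the steel tends to over-contract; the plates restrain it, putting the steel in tension and the invar in compression. With no external load the two internal forces are equal and opposite, magnitude P.
Setting the final lengths equal and cancelling L: (α₁ − α₂)ΔT = P/(A₁E₁) + P/(A₂E₂).
|α₁ − α₂|·ΔT = 9.6×10⁻⁶ × 130 = 0.001248.
1/(A₁E₁) + 1/(A₂E₂) = 1/(1300×202×10³) + 1/(525×144×10³) = 1.704×10⁻⁸ N⁻¹.
P = 0.001248 / 1.704×10⁻⁸ = 73260 N = 73.26 kN.
σ_{steel} = P/A₁ = 73260/1300 = 56.35 MPa, tensile.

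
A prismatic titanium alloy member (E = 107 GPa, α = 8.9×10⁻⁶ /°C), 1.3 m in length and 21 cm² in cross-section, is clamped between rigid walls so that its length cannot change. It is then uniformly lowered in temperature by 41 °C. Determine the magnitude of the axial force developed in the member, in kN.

Full restraint means ε = 0, so the stress is σ = EαΔT = 107×10³ × 8.9×10⁻⁶ × 41 = 39.04 MPa.
P = AEαΔT = 2100 × 107×10³ × 8.9×10⁻⁶ × 41 = 81.99 kN (tensile).

P ≈ 82 kN (tensile)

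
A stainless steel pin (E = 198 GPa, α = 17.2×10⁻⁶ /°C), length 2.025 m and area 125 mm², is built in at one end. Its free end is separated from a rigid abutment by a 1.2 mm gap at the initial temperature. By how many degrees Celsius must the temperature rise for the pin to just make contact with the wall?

Contact occurs when the free expansion equals the gap: αΔT L = 1.2 mm.
So ΔT = g/(αL) = 1.2/(17.2×10⁻⁶ × 2025) = 34.45 °C.

ΔT ≈ 34.5 °C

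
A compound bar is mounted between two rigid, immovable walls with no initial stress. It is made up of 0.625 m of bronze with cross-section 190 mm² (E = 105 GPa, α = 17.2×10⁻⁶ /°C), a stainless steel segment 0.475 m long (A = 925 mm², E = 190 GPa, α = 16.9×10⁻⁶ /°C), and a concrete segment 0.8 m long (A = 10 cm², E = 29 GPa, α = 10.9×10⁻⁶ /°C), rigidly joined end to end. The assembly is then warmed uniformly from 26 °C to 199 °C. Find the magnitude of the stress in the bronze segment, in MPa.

With the walls removed the bar would change length by δ_free = Σ αᵢΔT Lᵢ = 17.2×10⁻⁶×173×625 + 16.9×10⁻⁶×173×475 + 10.9×10⁻⁶×173×800 = 4.757 mm.
The rigid supports impose zero overall length change; the single axial force P common to all segments must satisfy P Σ Lᵢ/(AᵢEᵢ) = δ_free.
Σ Lᵢ/(AᵢEᵢ) = 625/(190×105×10³) + 475/(925×190×10³) + 800/(1000×29×10³) = 6.162×10⁻⁵ mm/N.
So P = 4.757 / 6.162×10⁻⁵ = 77.2 kN, compressive.
σ_{bronze} = P / A = 77200 / 190 = 406.3 MPa.

σ ≈ 406 MPa (compressive)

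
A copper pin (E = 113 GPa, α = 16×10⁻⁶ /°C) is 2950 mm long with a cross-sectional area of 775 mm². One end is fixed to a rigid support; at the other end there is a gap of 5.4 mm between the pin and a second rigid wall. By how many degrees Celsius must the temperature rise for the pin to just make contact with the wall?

ΔT ≈ 114 °C

Contact occurs when the free expansion equals the gap: αΔT L = 5.4 mm.
ΔT = 5.4 / (16×10⁻⁶ × 2950) = 114.4 °C.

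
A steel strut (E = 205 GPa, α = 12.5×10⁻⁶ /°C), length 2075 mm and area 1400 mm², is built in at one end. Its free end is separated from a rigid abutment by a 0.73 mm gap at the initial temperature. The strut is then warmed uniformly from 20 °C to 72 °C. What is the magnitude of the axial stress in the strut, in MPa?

σ ≈ 61.1 MPa (compressive)

Free thermal elongation = αΔT L = 12.5×10⁻⁶ × 52 × 2075 = 1.349 mm.
This exceeds the 0.73 mm gap, so the wall pushes back. The portion of expansion that must be recovered elastically is δ_free − gap = 1.349 − 0.73 = 0.6187 mm.
So σ = E(δ_free − g)/L = 205×10³ × 0.6187/2075 = 61.13 MPa.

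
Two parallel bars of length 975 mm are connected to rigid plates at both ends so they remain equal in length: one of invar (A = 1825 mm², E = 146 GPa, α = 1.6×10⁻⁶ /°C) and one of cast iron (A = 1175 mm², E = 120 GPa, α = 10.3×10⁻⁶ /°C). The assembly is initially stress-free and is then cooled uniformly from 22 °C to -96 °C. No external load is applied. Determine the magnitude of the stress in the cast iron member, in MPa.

Equilibrium of a rigid end plate with no external load gives equal and opposite internal forces ±P in the two members. Since α_{cast iron} > α_{invar}, cooling drives the cast iron into tension and the invar into compression.
Setting the final lengths equal and cancelling L: (α₁ − α₂)ΔT = P/(A₁E₁) + P/(A₂E₂).
|α₁ − α₂|·ΔT = 8.7×10⁻⁶ × 118 = 0.001027.
1/(A₁E₁) + 1/(A₂E₂) = 1/(1825×146×10³) + 1/(1175×120×10³) = 1.085×10⁻⁸ N⁻¹.
So P = 0.001027 / 1.085×10⁻⁸ = 94.66 kN.
σ_{cast iron} = P/A₂ = 94660/1175 = 80.56 MPa, tensile.

σ ≈ 80.6 MPa (tensile)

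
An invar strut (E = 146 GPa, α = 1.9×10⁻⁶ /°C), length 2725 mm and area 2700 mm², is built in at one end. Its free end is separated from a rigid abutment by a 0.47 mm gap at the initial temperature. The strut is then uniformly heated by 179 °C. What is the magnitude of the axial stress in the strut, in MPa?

σ ≈ 24.5 MPa (compressive)

Free thermal elongation = αΔT L = 1.9×10⁻⁶ × 179 × 2725 = 0.9268 mm.
This exceeds the 0.47 mm gap, so the wall pushes back. The portion of expansion that must be recovered elastically is δ_free − gap = 0.9268 − 0.47 = 0.4568 mm.
That suppressed elongation corresponds to σ = E·Δ/L = 146×10³ × 0.4568/2725 = 24.47 MPa.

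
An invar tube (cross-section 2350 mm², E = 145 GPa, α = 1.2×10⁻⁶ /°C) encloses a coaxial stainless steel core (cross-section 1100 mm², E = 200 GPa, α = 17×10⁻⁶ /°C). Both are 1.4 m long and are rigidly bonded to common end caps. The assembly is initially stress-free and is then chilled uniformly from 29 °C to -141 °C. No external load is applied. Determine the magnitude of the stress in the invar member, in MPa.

σ ≈ 153 MPa (compressive)

The stainless steel has the larger α, so on cooling it would change length more than the invar if both were free. The rigid plates force a common final length, so the stainless steel is put into tension and the invar into compression, with equal and opposite forces P (no external load).
Equating the net (thermal + elastic) strains gives |α₁ − α₂|·ΔT = P·[1/(A₁E₁) + 1/(A₂E₂)].
|α₁ − α₂|·ΔT = 15.8×10⁻⁶ × 170 = 0.002686.
1/(A₁E₁) + 1/(A₂E₂) = 1/(2350×145×10³) + 1/(1100×200×10³) = 7.48×10⁻⁹ N⁻¹.
P = 0.002686 / 7.48×10⁻⁹ = 359100 N = 359.1 kN.
σ_{invar} = P/A₁ = 359100/2350 = 152.8 MPa, compressive.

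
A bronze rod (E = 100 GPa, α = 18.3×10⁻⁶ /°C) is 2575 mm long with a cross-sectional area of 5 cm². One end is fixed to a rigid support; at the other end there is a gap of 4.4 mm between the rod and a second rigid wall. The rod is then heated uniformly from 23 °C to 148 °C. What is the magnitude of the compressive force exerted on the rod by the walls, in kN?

If the wall were absent the rod would grow by αΔT L = 18.3×10⁻⁶ × 125 × 2575 = 5.89 mm.
After closing the 4.4 mm clearance, 5.89 − 4.4 = 1.49 mm of expansion remains to be suppressed by the wall.
So σ = E(δ_free − g)/L = 100×10³ × 1.49/2575 = 57.88 MPa.
P = σA = 57.88 × 500 = 28.94 kN.

P ≈ 28.9 kN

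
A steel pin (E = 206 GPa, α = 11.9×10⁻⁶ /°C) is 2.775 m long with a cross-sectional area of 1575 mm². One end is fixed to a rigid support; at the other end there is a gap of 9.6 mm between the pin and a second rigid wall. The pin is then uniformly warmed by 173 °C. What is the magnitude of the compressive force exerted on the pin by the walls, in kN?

Free thermal elongation = αΔT L = 11.9×10⁻⁶ × 173 × 2775 = 5.713 mm.
Since δ_free = 5.71 mm is less than the 9.6 mm gap, the pin never touches the wall. No axial force develops.

P ≈ 0 kN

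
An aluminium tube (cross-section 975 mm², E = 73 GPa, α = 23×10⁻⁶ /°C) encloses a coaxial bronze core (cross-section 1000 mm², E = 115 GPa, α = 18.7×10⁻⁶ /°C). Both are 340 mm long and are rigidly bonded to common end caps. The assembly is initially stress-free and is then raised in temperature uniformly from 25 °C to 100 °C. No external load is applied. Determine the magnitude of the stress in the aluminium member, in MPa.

The aluminium has the larger α, so on heating it would change length more than the bronze if both were free. The rigid plates force a common final length, so the aluminium is put into compression and the bronze into tension, with equal and opposite forces P (no external load).
Setting the final lengths equal and cancelling L: (α₁ − α₂)ΔT = P/(A₁E₁) + P/(A₂E₂).
|α₁ − α₂|·ΔT = 4.3×10⁻⁶ × 75 = 0.0003225.
1/(A₁E₁) + 1/(A₂E₂) = 1/(975×73×10³) + 1/(1000×115×10³) = 2.275×10⁻⁸ N⁻¹.
P = 0.0003225 / 2.275×10⁻⁸ = 14180 N = 14.18 kN.
σ_{aluminium} = P/A₁ = 14180/975 = 14.54 MPa, compressive.

σ ≈ 14.5 MPa (compressive)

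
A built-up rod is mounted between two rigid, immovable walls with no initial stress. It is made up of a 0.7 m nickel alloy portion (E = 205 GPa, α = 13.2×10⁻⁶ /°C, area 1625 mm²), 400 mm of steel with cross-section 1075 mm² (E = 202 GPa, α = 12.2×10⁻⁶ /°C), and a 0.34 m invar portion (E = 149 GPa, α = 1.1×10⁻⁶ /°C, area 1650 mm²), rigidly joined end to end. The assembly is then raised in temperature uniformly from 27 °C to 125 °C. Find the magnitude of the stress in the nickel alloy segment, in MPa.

σ ≈ 164 MPa (compressive)

If the supports were absent, the total length change would be Σ αᵢΔT Lᵢ = 13.2×10⁻⁶×98×700 + 12.2×10⁻⁶×98×400 + 1.1×10⁻⁶×98×340 = 1.42 mm.
The rigid supports impose zero overall length change; the single axial force P common to all segments must satisfy P Σ Lᵢ/(AᵢEᵢ) = δ_free.
The series flexibility is Σ Lᵢ/(AᵢEᵢ) = 700/(1625×205×10³) + 400/(1075×202×10³) + 340/(1650×149×10³) = 5.326×10⁻⁶ mm/N.
P = 1.42 / 5.326×10⁻⁶ = 266700 N = 266.7 kN, compressive.
σ_{nickel alloy} = P / A = 266700 / 1625 = 164.1 MPa.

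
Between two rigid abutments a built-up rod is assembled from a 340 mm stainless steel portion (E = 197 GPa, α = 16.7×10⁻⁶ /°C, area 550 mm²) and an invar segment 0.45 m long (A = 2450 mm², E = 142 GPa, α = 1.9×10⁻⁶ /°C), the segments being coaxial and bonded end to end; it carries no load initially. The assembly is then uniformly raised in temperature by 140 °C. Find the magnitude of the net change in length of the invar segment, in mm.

|ΔL| ≈ 0.147 mm

With the walls removed the bar would change length by δ_free = Σ αᵢΔT Lᵢ = 16.7×10⁻⁶×140×340 + 1.9×10⁻⁶×140×450 = 0.9146 mm.
The rigid supports impose zero overall length change; the single axial force P common to all segments must satisfy P Σ Lᵢ/(AᵢEᵢ) = δ_free.
Σ Lᵢ/(AᵢEᵢ) = 340/(550×197×10³) + 450/(2450×142×10³) = 4.431×10⁻⁶ mm/N.
So P = 0.9146 / 4.431×10⁻⁶ = 206.4 kN, compressive.
For the invar segment, free thermal change = 1.9×10⁻⁶×140×450 = 0.1197 mm and elastic change from P = 206400×450/(2450×142×10³) = 0.267 mm; these oppose, so the net change is 0.147 mm (segment shortens).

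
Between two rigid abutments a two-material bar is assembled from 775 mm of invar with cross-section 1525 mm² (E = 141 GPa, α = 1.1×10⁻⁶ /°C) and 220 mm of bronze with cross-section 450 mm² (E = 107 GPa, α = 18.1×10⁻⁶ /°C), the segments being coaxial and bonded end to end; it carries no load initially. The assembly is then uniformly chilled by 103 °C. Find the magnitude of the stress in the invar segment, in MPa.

With the walls removed the bar would change length by δ_free = Σ αᵢΔT Lᵢ = 1.1×10⁻⁶×103×775 + 18.1×10⁻⁶×103×220 = 0.498 mm.
The walls prevent any net length change, so an axial force P (same in every segment) develops. Compatibility: P · Σ Lᵢ/(AᵢEᵢ) = δ_free.
The series flexibility is Σ Lᵢ/(AᵢEᵢ) = 775/(1525×141×10³) + 220/(450×107×10³) = 8.173×10⁻⁶ mm/N.
So P = 0.498 / 8.173×10⁻⁶ = 60.92 kN, tensile.
σ_{invar} = P / A = 60920 / 1525 = 39.95 MPa.

σ ≈ 40 MPa (tensile)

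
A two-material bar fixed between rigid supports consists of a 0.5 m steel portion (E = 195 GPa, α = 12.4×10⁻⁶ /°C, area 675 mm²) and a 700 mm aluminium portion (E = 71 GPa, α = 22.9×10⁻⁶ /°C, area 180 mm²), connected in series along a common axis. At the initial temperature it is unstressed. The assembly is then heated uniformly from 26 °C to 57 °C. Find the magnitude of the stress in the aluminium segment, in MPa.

σ ≈ 65.4 MPa (compressive)

With the walls removed the bar would change length by δ_free = Σ αᵢΔT Lᵢ = 12.4×10⁻⁶×31×500 + 22.9×10⁻⁶×31×700 = 0.6891 mm.
The walls prevent any net length change, so an axial force P (same in every segment) develops. Compatibility: P · Σ Lᵢ/(AᵢEᵢ) = δ_free.
Σ Lᵢ/(AᵢEᵢ) = 500/(675×195×10³) + 700/(180×71×10³) = 5.857×10⁻⁵ mm/N.
P = 0.6891 / 5.857×10⁻⁵ = 11770 N = 11.77 kN, compressive.
σ_{aluminium} = P / A = 11770 / 180 = 65.36 MPa.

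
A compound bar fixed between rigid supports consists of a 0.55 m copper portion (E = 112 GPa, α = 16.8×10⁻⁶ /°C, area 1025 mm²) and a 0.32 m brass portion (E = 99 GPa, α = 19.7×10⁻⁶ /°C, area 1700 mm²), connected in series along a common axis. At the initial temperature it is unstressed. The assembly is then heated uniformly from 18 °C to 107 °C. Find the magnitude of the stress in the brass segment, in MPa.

σ ≈ 122 MPa (compressive)

If the supports were absent, the total length change would be Σ αᵢΔT Lᵢ = 16.8×10⁻⁶×89×550 + 19.7×10⁻⁶×89×320 = 1.383 mm.
The rigid supports impose zero overall length change; the single axial force P common to all segments must satisfy P Σ Lᵢ/(AᵢEᵢ) = δ_free.
The series flexibility is Σ Lᵢ/(AᵢEᵢ) = 550/(1025×112×10³) + 320/(1700×99×10³) = 6.692×10⁻⁶ mm/N.
P = 1.383 / 6.692×10⁻⁶ = 206700 N = 206.7 kN, compressive.
σ_{brass} = P / A = 206700 / 1700 = 121.6 MPa.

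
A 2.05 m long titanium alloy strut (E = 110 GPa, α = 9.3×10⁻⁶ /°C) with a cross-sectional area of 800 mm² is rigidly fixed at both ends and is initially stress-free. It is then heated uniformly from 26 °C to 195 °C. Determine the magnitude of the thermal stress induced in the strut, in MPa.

The supports are rigid, so the total axial strain is zero. The restrained thermal strain is ε = αΔT = 9.3×10⁻⁶ × 169 = 1571.7×10⁻⁶.
The stress required to suppress this strain is σ = Eε = 110×10³ × 1571.7×10⁻⁶ = 172.9 MPa, compressive since the strut is trying to expand.

σ ≈ 173 MPa (compressive)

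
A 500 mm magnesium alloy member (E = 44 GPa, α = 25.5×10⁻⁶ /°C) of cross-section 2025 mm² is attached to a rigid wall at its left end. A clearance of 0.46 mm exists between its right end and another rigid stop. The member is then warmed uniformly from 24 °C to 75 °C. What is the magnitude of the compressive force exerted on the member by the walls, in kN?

P ≈ 33.9 kN

Unrestrained expansion: δ_free = αΔT L = 25.5×10⁻⁶ × 51 × 500 = 0.6502 mm.
After closing the 0.46 mm clearance, 0.6502 − 0.46 = 0.1902 mm of expansion remains to be suppressed by the wall.
Compatibility: PL/(AE) = 0.1902 mm, so σ = P/A = E × (0.1902/500) = 16.74 MPa.
Force on the wall = σA = 16.74 × 2025 mm² = 33.9 kN.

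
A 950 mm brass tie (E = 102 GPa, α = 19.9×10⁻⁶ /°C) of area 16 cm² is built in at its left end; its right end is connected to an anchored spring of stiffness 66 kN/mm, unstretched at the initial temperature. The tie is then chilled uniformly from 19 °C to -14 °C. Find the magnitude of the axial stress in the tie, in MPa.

σ ≈ 18.6 MPa (tensile)

The unrestrained thermal change is αΔT L = 19.9×10⁻⁶ × 33 × 950 = 0.6239 mm.
With a force P in the spring, the elastic change of the tie is PL/(AE) and that of the spring is P/k; compatibility requires their sum to equal δ_free.
So P = δ_free / [L/(AE) + 1/k] = 0.6239 / [ 950/(1600×102×10³) + 1/(66×10³) ].
P = 0.6239 / 2.097×10⁻⁵ = 29750 N.
σ = P/A = 29750/1600 = 18.59 MPa.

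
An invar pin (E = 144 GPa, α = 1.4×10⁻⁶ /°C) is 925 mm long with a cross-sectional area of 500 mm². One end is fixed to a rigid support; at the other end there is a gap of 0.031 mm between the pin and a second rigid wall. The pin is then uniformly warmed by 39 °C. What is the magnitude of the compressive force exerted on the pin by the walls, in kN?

If the wall were absent the pin would grow by αΔT L = 1.4×10⁻⁶ × 39 × 925 = 0.05051 mm.
The gap closes (δ_free > 0.031 mm) and the wall then resists a further 0.05051 − 0.031 = 0.01951 mm of expansion.
That suppressed elongation corresponds to σ = E·Δ/L = 144×10³ × 0.01951/925 = 3.036 MPa.
P = σA = 3.036 × 500 = 1.518 kN.

P ≈ 1.52 kN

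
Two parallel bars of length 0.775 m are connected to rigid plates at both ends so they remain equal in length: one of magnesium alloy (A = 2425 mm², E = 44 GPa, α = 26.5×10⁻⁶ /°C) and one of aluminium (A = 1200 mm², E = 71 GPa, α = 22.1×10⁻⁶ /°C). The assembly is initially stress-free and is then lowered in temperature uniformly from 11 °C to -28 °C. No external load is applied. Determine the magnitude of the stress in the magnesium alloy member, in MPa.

Equilibrium of a rigid end plate with no external load gives equal and opposite internal forces ±P in the two members. Since α_{magnesium alloy} > α_{aluminium}, cooling drives the magnesium alloy into tension and the aluminium into compression.
Setting the final lengths equal and cancelling L: (α₁ − α₂)ΔT = P/(A₁E₁) + P/(A₂E₂).
|α₁ − α₂|·ΔT = 4.4×10⁻⁶ × 39 = 0.0001716.
1/(A₁E₁) + 1/(A₂E₂) = 1/(2425×44×10³) + 1/(1200×71×10³) = 2.111×10⁻⁸ N⁻¹.
P = 0.0001716 / 2.111×10⁻⁸ = 8129 N = 8.129 kN.
σ_{magnesium alloy} = P/A₁ = 8129/2425 = 3.352 MPa, tensile.

σ ≈ 3.35 MPa (tensile)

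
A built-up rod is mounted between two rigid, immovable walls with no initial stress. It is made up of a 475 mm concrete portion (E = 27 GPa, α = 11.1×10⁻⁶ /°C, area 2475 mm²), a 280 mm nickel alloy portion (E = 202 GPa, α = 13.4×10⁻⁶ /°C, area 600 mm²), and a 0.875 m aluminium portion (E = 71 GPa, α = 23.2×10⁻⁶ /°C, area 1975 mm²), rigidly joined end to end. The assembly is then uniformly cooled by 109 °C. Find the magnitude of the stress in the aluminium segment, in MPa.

σ ≈ 103 MPa (tensile)

With the walls removed the bar would change length by δ_free = Σ αᵢΔT Lᵢ = 11.1×10⁻⁶×109×475 + 13.4×10⁻⁶×109×280 + 23.2×10⁻⁶×109×875 = 3.196 mm.
The rigid supports impose zero overall length change; the single axial force P common to all segments must satisfy P Σ Lᵢ/(AᵢEᵢ) = δ_free.
Σ Lᵢ/(AᵢEᵢ) = 475/(2475×27×10³) + 280/(600×202×10³) + 875/(1975×71×10³) = 1.566×10⁻⁵ mm/N.
Hence P = δ_free / Σ(L/AE) = 3.196/1.566×10⁻⁵ = 204.1 kN (tensile).
σ_{aluminium} = P / A = 204100 / 1975 = 103.4 MPa.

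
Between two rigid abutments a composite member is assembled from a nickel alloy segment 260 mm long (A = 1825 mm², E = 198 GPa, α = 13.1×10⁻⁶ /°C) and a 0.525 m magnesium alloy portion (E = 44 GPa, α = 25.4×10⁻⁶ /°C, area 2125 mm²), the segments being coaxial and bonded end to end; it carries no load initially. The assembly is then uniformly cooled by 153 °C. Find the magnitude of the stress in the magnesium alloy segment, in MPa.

σ ≈ 190 MPa (tensile)

With the walls removed the bar would change length by δ_free = Σ αᵢΔT Lᵢ = 13.1×10⁻⁶×153×260 + 25.4×10⁻⁶×153×525 = 2.561 mm.
Since the ends are fixed, an axial force P builds up, equal in every segment, with P · Σ Lᵢ/(AᵢEᵢ) = δ_free.
The series flexibility is Σ Lᵢ/(AᵢEᵢ) = 260/(1825×198×10³) + 525/(2125×44×10³) = 6.334×10⁻⁶ mm/N.
Hence P = δ_free / Σ(L/AE) = 2.561/6.334×10⁻⁶ = 404.4 kN (tensile).
σ_{magnesium alloy} = P / A = 404400 / 2125 = 190.3 MPa.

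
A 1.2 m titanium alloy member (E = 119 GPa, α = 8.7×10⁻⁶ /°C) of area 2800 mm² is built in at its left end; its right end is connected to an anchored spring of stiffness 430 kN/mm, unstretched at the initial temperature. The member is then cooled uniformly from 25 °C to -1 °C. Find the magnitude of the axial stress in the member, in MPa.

σ ≈ 16.4 MPa (tensile)

If the spring were absent the member would shorten by αΔT L = 8.7×10⁻⁶ × 26 × 1200 = 0.2714 mm.
Let P be the tensile force in the spring. The member extends elastically by PL/(AE) and the spring stretches by P/k; together these equal δ_free.
P [ L/(AE) + 1/k ] = δ_free → P [ 1200/(2800×119×10³) + 1/(430×10³) ] = 0.2714.
P = 0.2714 / 5.927×10⁻⁶ = 45800 N.
σ = P/A = 45800/2800 = 16.36 MPa.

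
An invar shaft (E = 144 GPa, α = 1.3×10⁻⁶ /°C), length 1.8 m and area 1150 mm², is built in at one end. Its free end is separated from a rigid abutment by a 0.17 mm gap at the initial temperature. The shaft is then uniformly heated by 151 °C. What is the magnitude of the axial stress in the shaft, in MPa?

Unrestrained expansion: δ_free = αΔT L = 1.3×10⁻⁶ × 151 × 1800 = 0.3533 mm.
After closing the 0.17 mm clearance, 0.3533 − 0.17 = 0.1833 mm of expansion remains to be suppressed by the wall.
Compatibility: PL/(AE) = 0.1833 mm, so σ = P/A = E × (0.1833/1800) = 14.67 MPa.

σ ≈ 14.7 MPa (compressive)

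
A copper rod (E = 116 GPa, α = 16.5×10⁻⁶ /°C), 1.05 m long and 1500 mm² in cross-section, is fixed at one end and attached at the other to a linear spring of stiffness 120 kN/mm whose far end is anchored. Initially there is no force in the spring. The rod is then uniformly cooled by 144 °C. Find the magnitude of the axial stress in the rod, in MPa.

Free thermal contraction: δ_free = αΔT L = 16.5×10⁻⁶ × 144 × 1050 = 2.495 mm.
Let P be the tensile force in the spring. The rod extends elastically by PL/(AE) and the spring stretches by P/k; together these equal δ_free.
So P = δ_free / [L/(AE) + 1/k] = 2.495 / [ 1050/(1500×116×10³) + 1/(120×10³) ].
P = 2.495 / 1.437×10⁻⁵ = 173600 N.
σ = P/A = 173600/1500 = 115.8 MPa.

σ ≈ 116 MPa (tensile)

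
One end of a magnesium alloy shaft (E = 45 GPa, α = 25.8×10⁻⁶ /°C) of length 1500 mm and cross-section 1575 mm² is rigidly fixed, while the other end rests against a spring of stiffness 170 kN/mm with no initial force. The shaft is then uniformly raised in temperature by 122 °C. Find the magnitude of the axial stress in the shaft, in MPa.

σ ≈ 111 MPa (compressive)

If the spring were absent the shaft would lengthen by αΔT L = 25.8×10⁻⁶ × 122 × 1500 = 4.721 mm.
With a force P in the spring, the elastic change of the shaft is PL/(AE) and that of the spring is P/k; compatibility requires their sum to equal δ_free.
P [ L/(AE) + 1/k ] = δ_free → P [ 1500/(1575×45×10³) + 1/(170×10³) ] = 4.721.
P = 4.721 / 2.705×10⁻⁵ = 174600 N.
σ = P/A = 174600/1575 = 110.8 MPa.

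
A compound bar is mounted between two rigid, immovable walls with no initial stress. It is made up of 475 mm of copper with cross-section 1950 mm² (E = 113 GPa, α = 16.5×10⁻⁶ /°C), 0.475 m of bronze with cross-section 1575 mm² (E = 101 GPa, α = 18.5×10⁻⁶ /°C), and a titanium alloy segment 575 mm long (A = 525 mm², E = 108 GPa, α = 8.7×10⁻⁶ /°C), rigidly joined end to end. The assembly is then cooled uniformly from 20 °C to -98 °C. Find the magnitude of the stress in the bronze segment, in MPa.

σ ≈ 106 MPa (tensile)

Free thermal contraction of the whole bar: Σ αᵢΔT Lᵢ = 16.5×10⁻⁶×118×475 + 18.5×10⁻⁶×118×475 + 8.7×10⁻⁶×118×575 = 2.552 mm.
The rigid supports impose zero overall length change; the single axial force P common to all segments must satisfy P Σ Lᵢ/(AᵢEᵢ) = δ_free.
The series flexibility is Σ Lᵢ/(AᵢEᵢ) = 475/(1950×113×10³) + 475/(1575×101×10³) + 575/(525×108×10³) = 1.528×10⁻⁵ mm/N.
So P = 2.552 / 1.528×10⁻⁵ = 167 kN, tensile.
σ_{bronze} = P / A = 167000 / 1575 = 106 MPa.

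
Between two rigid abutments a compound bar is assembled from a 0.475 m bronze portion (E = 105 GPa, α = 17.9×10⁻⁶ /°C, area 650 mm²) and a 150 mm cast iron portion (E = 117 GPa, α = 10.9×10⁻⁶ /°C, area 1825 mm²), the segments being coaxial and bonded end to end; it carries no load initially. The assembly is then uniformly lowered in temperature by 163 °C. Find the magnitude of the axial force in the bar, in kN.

With the walls removed the bar would change length by δ_free = Σ αᵢΔT Lᵢ = 17.9×10⁻⁶×163×475 + 10.9×10⁻⁶×163×150 = 1.652 mm.
The rigid supports impose zero overall length change; the single axial force P common to all segments must satisfy P Σ Lᵢ/(AᵢEᵢ) = δ_free.
Σ Lᵢ/(AᵢEᵢ) = 475/(650×105×10³) + 150/(1825×117×10³) = 7.662×10⁻⁶ mm/N.
P = 1.652 / 7.662×10⁻⁶ = 215700 N = 215.7 kN, tensile.

P ≈ 216 kN (tensile)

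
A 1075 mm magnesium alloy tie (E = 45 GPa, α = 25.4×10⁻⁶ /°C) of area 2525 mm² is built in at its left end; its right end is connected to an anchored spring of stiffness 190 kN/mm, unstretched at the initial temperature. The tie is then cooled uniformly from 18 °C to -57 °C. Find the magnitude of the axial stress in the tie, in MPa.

σ ≈ 55.1 MPa (tensile)

The unrestrained thermal change is αΔT L = 25.4×10⁻⁶ × 75 × 1075 = 2.048 mm.
With a force P in the spring, the elastic change of the tie is PL/(AE) and that of the spring is P/k; compatibility requires their sum to equal δ_free.
So P = δ_free / [L/(AE) + 1/k] = 2.048 / [ 1075/(2525×45×10³) + 1/(190×10³) ].
P = 2.048 / 1.472×10⁻⁵ = 139100 N.
σ = P/A = 139100/2525 = 55.08 MPa.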